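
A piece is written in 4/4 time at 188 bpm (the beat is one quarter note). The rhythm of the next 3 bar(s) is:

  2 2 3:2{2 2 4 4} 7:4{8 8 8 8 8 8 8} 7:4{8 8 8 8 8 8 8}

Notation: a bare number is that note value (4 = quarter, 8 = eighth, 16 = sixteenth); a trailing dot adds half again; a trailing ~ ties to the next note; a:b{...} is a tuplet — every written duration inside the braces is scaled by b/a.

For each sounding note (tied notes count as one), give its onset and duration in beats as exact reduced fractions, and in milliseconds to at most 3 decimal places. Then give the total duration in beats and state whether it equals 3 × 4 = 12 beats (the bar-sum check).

1) 0.0ms=0b +638.298ms=2b
2) 638.298ms=2b +638.298ms=2b
3) 1276.596ms=4b +425.532ms=4/3b
4) 1702.128ms=16/3b +425.532ms=4/3b
5) 2127.66ms=20/3b +212.766ms=2/3b
6) 2340.426ms=22/3b +212.766ms=2/3b
7) 2553.191ms=8b +91.185ms=2/7b
8) 2644.377ms=58/7b +91.185ms=2/7b
9) 2735.562ms=60/7b +91.185ms=2/7b
10) 2826.748ms=62/7b +91.185ms=2/7b
11) 2917.933ms=64/7b +91.185ms=2/7b
12) 3009.119ms=66/7b +91.185ms=2/7b
13) 3100.304ms=68/7b +91.185ms=2/7b
14) 3191.489ms=10b +91.185ms=2/7b
15) 3282.675ms=72/7b +91.185ms=2/7b
16) 3373.86ms=74/7b +91.185ms=2/7b
17) 3465.046ms=76/7b +91.185ms=2/7b
18) 3556.231ms=78/7b +91.185ms=2/7b
19) 3647.416ms=80/7b +91.185ms=2/7b
20) 3738.602ms=82/7b +91.185ms=2/7b
Σ=12b of 12 (188bpm 4/4) — PASS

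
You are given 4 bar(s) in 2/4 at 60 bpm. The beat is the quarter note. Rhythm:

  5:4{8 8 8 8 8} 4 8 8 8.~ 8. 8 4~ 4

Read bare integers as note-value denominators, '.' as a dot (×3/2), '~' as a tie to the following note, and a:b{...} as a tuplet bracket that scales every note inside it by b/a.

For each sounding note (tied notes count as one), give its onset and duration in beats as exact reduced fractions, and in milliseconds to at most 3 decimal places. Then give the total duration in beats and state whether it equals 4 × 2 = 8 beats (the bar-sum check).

1) 0.0ms=0b +400.0ms=2/5b
2) 400.0ms=2/5b +400.0ms=2/5b
3) 800.0ms=4/5b +400.0ms=2/5b
4) 1200.0ms=6/5b +400.0ms=2/5b
5) 1600.0ms=8/5b +400.0ms=2/5b
6) 2000.0ms=2b +1000.0ms=1b
7) 3000.0ms=3b +500.0ms=1/2b
8) 3500.0ms=7/2b +500.0ms=1/2b
9) 4000.0ms=4b +1500.0ms=3/2b
10) 5500.0ms=11/2b +500.0ms=1/2b
11) 6000.0ms=6b +2000.0ms=2b
Σ=8b of 8 (60bpm 2/4) — PASS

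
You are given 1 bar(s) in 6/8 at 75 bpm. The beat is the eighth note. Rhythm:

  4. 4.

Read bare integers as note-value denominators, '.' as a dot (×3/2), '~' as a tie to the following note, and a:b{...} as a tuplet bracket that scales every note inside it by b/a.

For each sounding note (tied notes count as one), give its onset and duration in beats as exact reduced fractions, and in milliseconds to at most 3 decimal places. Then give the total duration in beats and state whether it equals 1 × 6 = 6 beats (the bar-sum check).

1) 0.0ms=0b +2400.0ms=3b
2) 2400.0ms=3b +2400.0ms=3b
Σ=6b of 6 (75bpm 6/8) — PASS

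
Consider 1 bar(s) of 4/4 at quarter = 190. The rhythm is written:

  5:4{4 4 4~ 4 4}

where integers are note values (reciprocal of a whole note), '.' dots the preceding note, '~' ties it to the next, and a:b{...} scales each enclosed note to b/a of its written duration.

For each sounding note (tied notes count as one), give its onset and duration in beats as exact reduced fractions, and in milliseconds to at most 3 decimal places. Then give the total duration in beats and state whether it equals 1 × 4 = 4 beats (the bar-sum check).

1) 0.0ms=0b +252.632ms=4/5b
2) 252.632ms=4/5b +252.632ms=4/5b
3) 505.263ms=8/5b +505.263ms=8/5b
4) 1010.526ms=16/5b +252.632ms=4/5b
Σ=4b of 4 (190bpm 4/4) — PASS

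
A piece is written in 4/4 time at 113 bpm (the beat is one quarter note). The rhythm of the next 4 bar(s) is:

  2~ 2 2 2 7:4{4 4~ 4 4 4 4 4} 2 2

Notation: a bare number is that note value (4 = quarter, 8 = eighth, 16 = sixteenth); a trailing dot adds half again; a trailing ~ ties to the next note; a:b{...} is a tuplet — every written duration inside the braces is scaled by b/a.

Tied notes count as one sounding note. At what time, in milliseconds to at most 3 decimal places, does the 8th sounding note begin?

note 8 onset = 76/7b = 5764.855ms

1. 0.0ms @ 0 + 2123.894ms (4)
2. 2123.894ms @ 4 + 1061.947ms (2)
3. 3185.841ms @ 6 + 1061.947ms (2)
4. 4247.788ms @ 8 + 303.413ms (4/7)
5. 4551.201ms @ 60/7 + 606.827ms (8/7)
6. 5158.028ms @ 68/7 + 303.413ms (4/7)
7. 5461.441ms @ 72/7 + 303.413ms (4/7)
8. 5764.855ms @ 76/7 + 303.413ms (4/7)
9. 6068.268ms @ 80/7 + 303.413ms (4/7)
10. 6371.681ms @ 12 + 1061.947ms (2)
11. 7433.628ms @ 14 + 1061.947ms (2)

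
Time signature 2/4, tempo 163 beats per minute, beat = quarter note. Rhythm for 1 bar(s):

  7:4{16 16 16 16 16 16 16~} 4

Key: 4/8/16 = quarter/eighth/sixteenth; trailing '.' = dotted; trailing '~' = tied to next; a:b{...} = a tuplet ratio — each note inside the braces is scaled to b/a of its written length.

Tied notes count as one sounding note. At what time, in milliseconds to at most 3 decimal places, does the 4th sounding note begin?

1. 0.0ms @ 0 + 52.585ms (1/7)
2. 52.585ms @ 1/7 + 52.585ms (1/7)
3. 105.171ms @ 2/7 + 52.585ms (1/7)
4. 157.756ms @ 3/7 + 52.585ms (1/7)
5. 210.342ms @ 4/7 + 52.585ms (1/7)
6. 262.927ms @ 5/7 + 52.585ms (1/7)
7. 315.513ms @ 6/7 + 420.684ms (8/7)

note 4 onset = 3/7b = 157.756ms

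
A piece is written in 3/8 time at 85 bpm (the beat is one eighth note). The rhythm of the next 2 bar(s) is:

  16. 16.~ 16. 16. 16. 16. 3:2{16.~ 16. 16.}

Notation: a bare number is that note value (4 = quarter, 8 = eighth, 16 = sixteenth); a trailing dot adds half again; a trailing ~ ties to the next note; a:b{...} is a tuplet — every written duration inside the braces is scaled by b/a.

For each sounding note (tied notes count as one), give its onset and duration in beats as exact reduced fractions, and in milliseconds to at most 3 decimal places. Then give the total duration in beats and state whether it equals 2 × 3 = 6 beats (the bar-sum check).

1) 0.0ms=0b +529.412ms=3/4b
2) 529.412ms=3/4b +1058.824ms=3/2b
3) 1588.235ms=9/4b +529.412ms=3/4b
4) 2117.647ms=3b +529.412ms=3/4b
5) 2647.059ms=15/4b +529.412ms=3/4b
6) 3176.471ms=9/2b +705.882ms=1b
7) 3882.353ms=11/2b +352.941ms=1/2b
Σ=6b of 6 (85bpm 3/8) — PASS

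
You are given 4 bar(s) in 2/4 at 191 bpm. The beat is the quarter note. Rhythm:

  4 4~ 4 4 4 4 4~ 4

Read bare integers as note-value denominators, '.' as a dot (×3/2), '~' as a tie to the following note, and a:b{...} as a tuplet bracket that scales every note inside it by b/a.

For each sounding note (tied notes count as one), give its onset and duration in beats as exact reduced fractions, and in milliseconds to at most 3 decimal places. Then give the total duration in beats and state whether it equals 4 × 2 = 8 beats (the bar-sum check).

1) 0.0ms=0b +314.136ms=1b
2) 314.136ms=1b +628.272ms=2b
3) 942.408ms=3b +314.136ms=1b
4) 1256.545ms=4b +314.136ms=1b
5) 1570.681ms=5b +314.136ms=1b
6) 1884.817ms=6b +628.272ms=2b
Σ=8b of 8 (191bpm 2/4) — PASS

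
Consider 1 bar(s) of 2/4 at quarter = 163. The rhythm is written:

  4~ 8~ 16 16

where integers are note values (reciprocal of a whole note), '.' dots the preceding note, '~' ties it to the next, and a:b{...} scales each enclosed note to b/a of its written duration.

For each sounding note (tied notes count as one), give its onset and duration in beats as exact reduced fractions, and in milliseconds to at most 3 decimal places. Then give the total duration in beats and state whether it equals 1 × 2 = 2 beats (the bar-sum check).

1) 0.0ms=0b +644.172ms=7/4b
2) 644.172ms=7/4b +92.025ms=1/4b
Σ=2b of 2 (163bpm 2/4) — PASS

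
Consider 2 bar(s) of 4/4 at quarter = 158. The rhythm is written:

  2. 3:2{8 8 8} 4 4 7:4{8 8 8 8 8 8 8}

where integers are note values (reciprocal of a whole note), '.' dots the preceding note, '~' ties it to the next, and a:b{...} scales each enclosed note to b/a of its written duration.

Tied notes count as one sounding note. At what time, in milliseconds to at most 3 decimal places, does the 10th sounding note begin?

note 10 onset = 48/7b = 2603.978ms

1. 0.0ms @ 0 + 1139.241ms (3)
2. 1139.241ms @ 3 + 126.582ms (1/3)
3. 1265.823ms @ 10/3 + 126.582ms (1/3)
4. 1392.405ms @ 11/3 + 126.582ms (1/3)
5. 1518.987ms @ 4 + 379.747ms (1)
6. 1898.734ms @ 5 + 379.747ms (1)
7. 2278.481ms @ 6 + 108.499ms (2/7)
8. 2386.98ms @ 44/7 + 108.499ms (2/7)
9. 2495.479ms @ 46/7 + 108.499ms (2/7)
10. 2603.978ms @ 48/7 + 108.499ms (2/7)
11. 2712.477ms @ 50/7 + 108.499ms (2/7)
12. 2820.976ms @ 52/7 + 108.499ms (2/7)
13. 2929.476ms @ 54/7 + 108.499ms (2/7)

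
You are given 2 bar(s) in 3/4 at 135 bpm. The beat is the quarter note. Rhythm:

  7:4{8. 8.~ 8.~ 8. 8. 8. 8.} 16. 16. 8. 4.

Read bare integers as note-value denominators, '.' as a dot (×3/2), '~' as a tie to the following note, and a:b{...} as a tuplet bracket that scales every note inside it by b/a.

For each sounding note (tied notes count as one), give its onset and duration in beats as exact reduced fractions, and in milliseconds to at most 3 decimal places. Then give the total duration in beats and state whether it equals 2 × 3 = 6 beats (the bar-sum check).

1) 0.0ms=0b +190.476ms=3/7b
2) 190.476ms=3/7b +571.429ms=9/7b
3) 761.905ms=12/7b +190.476ms=3/7b
4) 952.381ms=15/7b +190.476ms=3/7b
5) 1142.857ms=18/7b +190.476ms=3/7b
6) 1333.333ms=3b +166.667ms=3/8b
7) 1500.0ms=27/8b +166.667ms=3/8b
8) 1666.667ms=15/4b +333.333ms=3/4b
9) 2000.0ms=9/2b +666.667ms=3/2b
Σ=6b of 6 (135bpm 3/4) — PASS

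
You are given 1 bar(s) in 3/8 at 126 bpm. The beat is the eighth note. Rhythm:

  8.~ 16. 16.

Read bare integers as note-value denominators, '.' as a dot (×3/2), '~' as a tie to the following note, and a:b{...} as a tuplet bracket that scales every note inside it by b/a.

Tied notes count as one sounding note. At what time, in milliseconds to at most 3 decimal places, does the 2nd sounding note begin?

note 2 onset = 9/4b = 1071.429ms

1. 0.0ms @ 0 + 1071.429ms (9/4)
2. 1071.429ms @ 9/4 + 357.143ms (3/4)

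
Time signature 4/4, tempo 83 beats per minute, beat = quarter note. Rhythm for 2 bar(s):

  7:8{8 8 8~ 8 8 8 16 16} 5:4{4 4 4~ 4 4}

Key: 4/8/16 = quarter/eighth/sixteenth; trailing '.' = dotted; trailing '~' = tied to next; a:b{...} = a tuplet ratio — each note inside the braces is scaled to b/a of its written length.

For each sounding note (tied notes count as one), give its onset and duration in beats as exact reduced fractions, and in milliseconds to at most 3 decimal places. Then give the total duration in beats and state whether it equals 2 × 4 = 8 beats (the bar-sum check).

1) 0.0ms=0b +413.081ms=4/7b
2) 413.081ms=4/7b +413.081ms=4/7b
3) 826.162ms=8/7b +826.162ms=8/7b
4) 1652.324ms=16/7b +413.081ms=4/7b
5) 2065.404ms=20/7b +413.081ms=4/7b
6) 2478.485ms=24/7b +206.54ms=2/7b
7) 2685.026ms=26/7b +206.54ms=2/7b
8) 2891.566ms=4b +578.313ms=4/5b
9) 3469.88ms=24/5b +578.313ms=4/5b
10) 4048.193ms=28/5b +1156.627ms=8/5b
11) 5204.819ms=36/5b +578.313ms=4/5b
Σ=8b of 8 (83bpm 4/4) — PASS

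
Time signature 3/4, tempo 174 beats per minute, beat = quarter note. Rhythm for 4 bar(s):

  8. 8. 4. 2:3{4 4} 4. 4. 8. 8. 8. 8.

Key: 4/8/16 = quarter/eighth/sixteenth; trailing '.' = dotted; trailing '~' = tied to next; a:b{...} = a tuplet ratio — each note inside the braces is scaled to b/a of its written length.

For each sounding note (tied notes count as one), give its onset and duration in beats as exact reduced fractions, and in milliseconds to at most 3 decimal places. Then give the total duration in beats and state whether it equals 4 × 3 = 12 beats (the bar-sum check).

1) 0.0ms=0b +258.621ms=3/4b
2) 258.621ms=3/4b +258.621ms=3/4b
3) 517.241ms=3/2b +517.241ms=3/2b
4) 1034.483ms=3b +517.241ms=3/2b
5) 1551.724ms=9/2b +517.241ms=3/2b
6) 2068.966ms=6b +517.241ms=3/2b
7) 2586.207ms=15/2b +517.241ms=3/2b
8) 3103.448ms=9b +258.621ms=3/4b
9) 3362.069ms=39/4b +258.621ms=3/4b
10) 3620.69ms=21/2b +258.621ms=3/4b
11) 3879.31ms=45/4b +258.621ms=3/4b
Σ=12b of 12 (174bpm 3/4) — PASS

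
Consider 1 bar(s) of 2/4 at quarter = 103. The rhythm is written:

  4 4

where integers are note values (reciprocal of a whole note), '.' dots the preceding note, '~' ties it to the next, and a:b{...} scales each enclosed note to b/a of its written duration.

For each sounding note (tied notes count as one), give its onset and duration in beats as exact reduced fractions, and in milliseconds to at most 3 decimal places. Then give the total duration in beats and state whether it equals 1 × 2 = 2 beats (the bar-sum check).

1) 0.0ms=0b +582.524ms=1b
2) 582.524ms=1b +582.524ms=1b
Σ=2b of 2 (103bpm 2/4) — PASS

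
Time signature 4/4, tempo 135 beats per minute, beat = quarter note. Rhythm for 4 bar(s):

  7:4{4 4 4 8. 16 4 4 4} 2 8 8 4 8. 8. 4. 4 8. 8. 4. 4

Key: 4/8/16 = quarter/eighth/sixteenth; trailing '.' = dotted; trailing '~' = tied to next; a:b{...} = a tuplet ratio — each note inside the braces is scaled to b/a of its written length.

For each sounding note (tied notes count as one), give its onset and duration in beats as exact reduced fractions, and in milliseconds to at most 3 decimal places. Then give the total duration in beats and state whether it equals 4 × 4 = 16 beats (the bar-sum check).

1) 0.0ms=0b +253.968ms=4/7b
2) 253.968ms=4/7b +253.968ms=4/7b
3) 507.937ms=8/7b +253.968ms=4/7b
4) 761.905ms=12/7b +190.476ms=3/7b
5) 952.381ms=15/7b +63.492ms=1/7b
6) 1015.873ms=16/7b +253.968ms=4/7b
7) 1269.841ms=20/7b +253.968ms=4/7b
8) 1523.81ms=24/7b +253.968ms=4/7b
9) 1777.778ms=4b +888.889ms=2b
10) 2666.667ms=6b +222.222ms=1/2b
11) 2888.889ms=13/2b +222.222ms=1/2b
12) 3111.111ms=7b +444.444ms=1b
13) 3555.556ms=8b +333.333ms=3/4b
14) 3888.889ms=35/4b +333.333ms=3/4b
15) 4222.222ms=19/2b +666.667ms=3/2b
16) 4888.889ms=11b +444.444ms=1b
17) 5333.333ms=12b +333.333ms=3/4b
18) 5666.667ms=51/4b +333.333ms=3/4b
19) 6000.0ms=27/2b +666.667ms=3/2b
20) 6666.667ms=15b +444.444ms=1b
Σ=16b of 16 (135bpm 4/4) — PASS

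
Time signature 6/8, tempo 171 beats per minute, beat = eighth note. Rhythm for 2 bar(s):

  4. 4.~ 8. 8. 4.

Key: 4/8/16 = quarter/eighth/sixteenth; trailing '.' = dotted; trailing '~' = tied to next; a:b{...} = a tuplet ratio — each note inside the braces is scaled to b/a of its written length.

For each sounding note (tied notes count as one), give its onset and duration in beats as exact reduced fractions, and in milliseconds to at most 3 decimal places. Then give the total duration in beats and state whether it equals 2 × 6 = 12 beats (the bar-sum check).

1) 0.0ms=0b +1052.632ms=3b
2) 1052.632ms=3b +1578.947ms=9/2b
3) 2631.579ms=15/2b +526.316ms=3/2b
4) 3157.895ms=9b +1052.632ms=3b
Σ=12b of 12 (171bpm 6/8) — PASS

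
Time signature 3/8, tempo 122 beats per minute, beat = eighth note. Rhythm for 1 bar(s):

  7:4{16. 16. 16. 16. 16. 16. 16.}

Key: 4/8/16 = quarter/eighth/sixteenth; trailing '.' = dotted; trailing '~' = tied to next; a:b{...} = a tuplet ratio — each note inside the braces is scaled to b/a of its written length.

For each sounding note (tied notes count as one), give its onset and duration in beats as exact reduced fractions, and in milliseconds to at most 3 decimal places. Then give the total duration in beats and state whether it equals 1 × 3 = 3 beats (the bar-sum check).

1) 0.0ms=0b +210.773ms=3/7b
2) 210.773ms=3/7b +210.773ms=3/7b
3) 421.546ms=6/7b +210.773ms=3/7b
4) 632.319ms=9/7b +210.773ms=3/7b
5) 843.091ms=12/7b +210.773ms=3/7b
6) 1053.864ms=15/7b +210.773ms=3/7b
7) 1264.637ms=18/7b +210.773ms=3/7b
Σ=3b of 3 (122bpm 3/8) — PASS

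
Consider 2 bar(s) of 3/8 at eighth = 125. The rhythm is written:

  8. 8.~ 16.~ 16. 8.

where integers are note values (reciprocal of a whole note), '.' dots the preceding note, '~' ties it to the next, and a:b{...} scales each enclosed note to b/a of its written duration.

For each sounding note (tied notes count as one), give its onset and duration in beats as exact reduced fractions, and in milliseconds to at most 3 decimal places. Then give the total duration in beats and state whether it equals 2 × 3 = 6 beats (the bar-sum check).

1) 0.0ms=0b +720.0ms=3/2b
2) 720.0ms=3/2b +1440.0ms=3b
3) 2160.0ms=9/2b +720.0ms=3/2b
Σ=6b of 6 (125bpm 3/8) — PASS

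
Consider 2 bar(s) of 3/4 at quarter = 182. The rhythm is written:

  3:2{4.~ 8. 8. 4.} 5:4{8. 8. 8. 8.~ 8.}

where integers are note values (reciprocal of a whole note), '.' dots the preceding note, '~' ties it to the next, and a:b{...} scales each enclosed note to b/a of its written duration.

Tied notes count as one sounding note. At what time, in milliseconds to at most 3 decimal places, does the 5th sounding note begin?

1. 0.0ms @ 0 + 494.505ms (3/2)
2. 494.505ms @ 3/2 + 164.835ms (1/2)
3. 659.341ms @ 2 + 329.67ms (1)
4. 989.011ms @ 3 + 197.802ms (3/5)
5. 1186.813ms @ 18/5 + 197.802ms (3/5)
6. 1384.615ms @ 21/5 + 197.802ms (3/5)
7. 1582.418ms @ 24/5 + 395.604ms (6/5)

note 5 onset = 18/5b = 1186.813ms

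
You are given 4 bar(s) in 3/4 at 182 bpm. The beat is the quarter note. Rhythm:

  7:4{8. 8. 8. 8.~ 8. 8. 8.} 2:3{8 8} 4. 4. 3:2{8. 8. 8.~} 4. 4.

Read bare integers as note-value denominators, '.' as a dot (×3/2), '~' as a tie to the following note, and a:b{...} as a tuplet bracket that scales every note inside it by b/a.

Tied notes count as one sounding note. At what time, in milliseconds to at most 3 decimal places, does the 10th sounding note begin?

note 10 onset = 6b = 1978.022ms

1. 0.0ms @ 0 + 141.287ms (3/7)
2. 141.287ms @ 3/7 + 141.287ms (3/7)
3. 282.575ms @ 6/7 + 141.287ms (3/7)
4. 423.862ms @ 9/7 + 282.575ms (6/7)
5. 706.436ms @ 15/7 + 141.287ms (3/7)
6. 847.724ms @ 18/7 + 141.287ms (3/7)
7. 989.011ms @ 3 + 247.253ms (3/4)
8. 1236.264ms @ 15/4 + 247.253ms (3/4)
9. 1483.516ms @ 9/2 + 494.505ms (3/2)
10. 1978.022ms @ 6 + 494.505ms (3/2)
11. 2472.527ms @ 15/2 + 164.835ms (1/2)
12. 2637.363ms @ 8 + 164.835ms (1/2)
13. 2802.198ms @ 17/2 + 659.341ms (2)
14. 3461.538ms @ 21/2 + 494.505ms (3/2)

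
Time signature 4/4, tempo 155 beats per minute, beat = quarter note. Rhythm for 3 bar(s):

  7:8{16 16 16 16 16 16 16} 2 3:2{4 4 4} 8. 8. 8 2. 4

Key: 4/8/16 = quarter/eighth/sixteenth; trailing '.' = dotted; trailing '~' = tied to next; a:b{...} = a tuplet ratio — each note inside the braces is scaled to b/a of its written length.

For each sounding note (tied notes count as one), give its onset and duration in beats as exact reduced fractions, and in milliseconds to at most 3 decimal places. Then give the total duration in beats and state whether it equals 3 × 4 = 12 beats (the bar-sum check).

1) 0.0ms=0b +110.599ms=2/7b
2) 110.599ms=2/7b +110.599ms=2/7b
3) 221.198ms=4/7b +110.599ms=2/7b
4) 331.797ms=6/7b +110.599ms=2/7b
5) 442.396ms=8/7b +110.599ms=2/7b
6) 552.995ms=10/7b +110.599ms=2/7b
7) 663.594ms=12/7b +110.599ms=2/7b
8) 774.194ms=2b +774.194ms=2b
9) 1548.387ms=4b +258.065ms=2/3b
10) 1806.452ms=14/3b +258.065ms=2/3b
11) 2064.516ms=16/3b +258.065ms=2/3b
12) 2322.581ms=6b +290.323ms=3/4b
13) 2612.903ms=27/4b +290.323ms=3/4b
14) 2903.226ms=15/2b +193.548ms=1/2b
15) 3096.774ms=8b +1161.29ms=3b
16) 4258.065ms=11b +387.097ms=1b
Σ=12b of 12 (155bpm 4/4) — PASS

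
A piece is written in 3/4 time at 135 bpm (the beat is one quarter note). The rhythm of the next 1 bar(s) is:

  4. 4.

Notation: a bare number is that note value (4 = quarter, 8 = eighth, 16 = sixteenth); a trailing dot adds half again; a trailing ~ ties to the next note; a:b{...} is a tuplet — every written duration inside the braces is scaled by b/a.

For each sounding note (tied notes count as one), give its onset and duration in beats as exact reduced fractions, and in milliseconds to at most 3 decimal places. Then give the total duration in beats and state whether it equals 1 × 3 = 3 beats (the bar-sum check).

1) 0.0ms=0b +666.667ms=3/2b
2) 666.667ms=3/2b +666.667ms=3/2b
Σ=3b of 3 (135bpm 3/4) — PASS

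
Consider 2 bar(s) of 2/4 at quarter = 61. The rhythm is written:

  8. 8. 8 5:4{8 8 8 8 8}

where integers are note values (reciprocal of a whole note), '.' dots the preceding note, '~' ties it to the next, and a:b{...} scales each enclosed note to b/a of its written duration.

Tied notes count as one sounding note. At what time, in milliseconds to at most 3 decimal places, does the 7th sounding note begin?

1. 0.0ms @ 0 + 737.705ms (3/4)
2. 737.705ms @ 3/4 + 737.705ms (3/4)
3. 1475.41ms @ 3/2 + 491.803ms (1/2)
4. 1967.213ms @ 2 + 393.443ms (2/5)
5. 2360.656ms @ 12/5 + 393.443ms (2/5)
6. 2754.098ms @ 14/5 + 393.443ms (2/5)
7. 3147.541ms @ 16/5 + 393.443ms (2/5)
8. 3540.984ms @ 18/5 + 393.443ms (2/5)

note 7 onset = 16/5b = 3147.541ms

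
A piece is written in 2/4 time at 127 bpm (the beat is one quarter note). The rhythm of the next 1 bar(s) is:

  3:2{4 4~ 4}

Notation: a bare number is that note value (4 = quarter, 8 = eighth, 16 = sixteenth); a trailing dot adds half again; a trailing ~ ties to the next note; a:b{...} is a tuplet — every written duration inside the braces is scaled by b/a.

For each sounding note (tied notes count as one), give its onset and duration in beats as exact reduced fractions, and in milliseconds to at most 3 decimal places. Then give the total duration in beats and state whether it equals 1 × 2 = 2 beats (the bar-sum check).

1) 0.0ms=0b +314.961ms=2/3b
2) 314.961ms=2/3b +629.921ms=4/3b
Σ=2b of 2 (127bpm 2/4) — PASS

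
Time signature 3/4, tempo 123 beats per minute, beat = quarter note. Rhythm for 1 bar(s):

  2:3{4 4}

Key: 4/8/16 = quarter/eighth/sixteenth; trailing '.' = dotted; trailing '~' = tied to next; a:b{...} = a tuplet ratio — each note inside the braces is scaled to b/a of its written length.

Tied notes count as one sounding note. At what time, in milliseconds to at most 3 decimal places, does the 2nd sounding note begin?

1. 0.0ms @ 0 + 731.707ms (3/2)
2. 731.707ms @ 3/2 + 731.707ms (3/2)

note 2 onset = 3/2b = 731.707ms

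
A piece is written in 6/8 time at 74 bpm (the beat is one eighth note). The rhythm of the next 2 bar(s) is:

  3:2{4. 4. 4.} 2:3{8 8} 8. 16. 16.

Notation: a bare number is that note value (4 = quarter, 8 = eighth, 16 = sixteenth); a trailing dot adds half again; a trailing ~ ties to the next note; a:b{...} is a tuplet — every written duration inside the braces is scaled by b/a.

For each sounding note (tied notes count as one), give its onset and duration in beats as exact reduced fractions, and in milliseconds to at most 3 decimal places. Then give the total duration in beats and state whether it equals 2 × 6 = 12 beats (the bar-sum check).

1) 0.0ms=0b +1621.622ms=2b
2) 1621.622ms=2b +1621.622ms=2b
3) 3243.243ms=4b +1621.622ms=2b
4) 4864.865ms=6b +1216.216ms=3/2b
5) 6081.081ms=15/2b +1216.216ms=3/2b
6) 7297.297ms=9b +1216.216ms=3/2b
7) 8513.514ms=21/2b +608.108ms=3/4b
8) 9121.622ms=45/4b +608.108ms=3/4b
Σ=12b of 12 (74bpm 6/8) — PASS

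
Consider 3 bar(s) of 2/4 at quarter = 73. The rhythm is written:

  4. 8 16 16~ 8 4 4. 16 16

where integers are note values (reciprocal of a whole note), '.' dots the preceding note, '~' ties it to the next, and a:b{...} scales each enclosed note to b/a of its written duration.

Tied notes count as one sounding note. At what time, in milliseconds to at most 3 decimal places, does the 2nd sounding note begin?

1. 0.0ms @ 0 + 1232.877ms (3/2)
2. 1232.877ms @ 3/2 + 410.959ms (1/2)
3. 1643.836ms @ 2 + 205.479ms (1/4)
4. 1849.315ms @ 9/4 + 616.438ms (3/4)
5. 2465.753ms @ 3 + 821.918ms (1)
6. 3287.671ms @ 4 + 1232.877ms (3/2)
7. 4520.548ms @ 11/2 + 205.479ms (1/4)
8. 4726.027ms @ 23/4 + 205.479ms (1/4)

note 2 onset = 3/2b = 1232.877ms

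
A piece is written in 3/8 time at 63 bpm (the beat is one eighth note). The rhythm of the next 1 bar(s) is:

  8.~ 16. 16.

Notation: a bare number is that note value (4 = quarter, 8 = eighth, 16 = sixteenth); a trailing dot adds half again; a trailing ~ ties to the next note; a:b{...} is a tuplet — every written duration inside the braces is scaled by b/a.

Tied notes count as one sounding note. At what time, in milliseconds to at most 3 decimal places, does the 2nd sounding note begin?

1. 0.0ms @ 0 + 2142.857ms (9/4)
2. 2142.857ms @ 9/4 + 714.286ms (3/4)

note 2 onset = 9/4b = 2142.857ms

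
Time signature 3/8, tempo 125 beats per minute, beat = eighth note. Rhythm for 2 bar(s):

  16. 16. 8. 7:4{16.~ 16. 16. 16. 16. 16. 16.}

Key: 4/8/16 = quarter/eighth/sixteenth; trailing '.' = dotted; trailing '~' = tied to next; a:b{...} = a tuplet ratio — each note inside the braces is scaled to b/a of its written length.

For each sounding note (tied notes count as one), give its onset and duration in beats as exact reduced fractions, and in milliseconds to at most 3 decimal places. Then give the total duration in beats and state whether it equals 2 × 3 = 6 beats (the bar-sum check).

1) 0.0ms=0b +360.0ms=3/4b
2) 360.0ms=3/4b +360.0ms=3/4b
3) 720.0ms=3/2b +720.0ms=3/2b
4) 1440.0ms=3b +411.429ms=6/7b
5) 1851.429ms=27/7b +205.714ms=3/7b
6) 2057.143ms=30/7b +205.714ms=3/7b
7) 2262.857ms=33/7b +205.714ms=3/7b
8) 2468.571ms=36/7b +205.714ms=3/7b
9) 2674.286ms=39/7b +205.714ms=3/7b
Σ=6b of 6 (125bpm 3/8) — PASS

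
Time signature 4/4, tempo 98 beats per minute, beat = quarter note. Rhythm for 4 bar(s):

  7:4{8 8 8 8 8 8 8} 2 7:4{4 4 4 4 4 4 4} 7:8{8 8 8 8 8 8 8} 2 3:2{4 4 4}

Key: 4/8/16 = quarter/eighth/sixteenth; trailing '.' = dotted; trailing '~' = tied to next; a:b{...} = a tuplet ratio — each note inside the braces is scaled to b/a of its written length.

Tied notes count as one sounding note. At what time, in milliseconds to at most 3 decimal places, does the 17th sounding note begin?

1. 0.0ms @ 0 + 174.927ms (2/7)
2. 174.927ms @ 2/7 + 174.927ms (2/7)
3. 349.854ms @ 4/7 + 174.927ms (2/7)
4. 524.781ms @ 6/7 + 174.927ms (2/7)
5. 699.708ms @ 8/7 + 174.927ms (2/7)
6. 874.636ms @ 10/7 + 174.927ms (2/7)
7. 1049.563ms @ 12/7 + 174.927ms (2/7)
8. 1224.49ms @ 2 + 1224.49ms (2)
9. 2448.98ms @ 4 + 349.854ms (4/7)
10. 2798.834ms @ 32/7 + 349.854ms (4/7)
11. 3148.688ms @ 36/7 + 349.854ms (4/7)
12. 3498.542ms @ 40/7 + 349.854ms (4/7)
13. 3848.397ms @ 44/7 + 349.854ms (4/7)
14. 4198.251ms @ 48/7 + 349.854ms (4/7)
15. 4548.105ms @ 52/7 + 349.854ms (4/7)
16. 4897.959ms @ 8 + 349.854ms (4/7)
17. 5247.813ms @ 60/7 + 349.854ms (4/7)
18. 5597.668ms @ 64/7 + 349.854ms (4/7)
19. 5947.522ms @ 68/7 + 349.854ms (4/7)
20. 6297.376ms @ 72/7 + 349.854ms (4/7)
21. 6647.23ms @ 76/7 + 349.854ms (4/7)
22. 6997.085ms @ 80/7 + 349.854ms (4/7)
23. 7346.939ms @ 12 + 1224.49ms (2)
24. 8571.429ms @ 14 + 408.163ms (2/3)
25. 8979.592ms @ 44/3 + 408.163ms (2/3)
26. 9387.755ms @ 46/3 + 408.163ms (2/3)

note 17 onset = 60/7b = 5247.813ms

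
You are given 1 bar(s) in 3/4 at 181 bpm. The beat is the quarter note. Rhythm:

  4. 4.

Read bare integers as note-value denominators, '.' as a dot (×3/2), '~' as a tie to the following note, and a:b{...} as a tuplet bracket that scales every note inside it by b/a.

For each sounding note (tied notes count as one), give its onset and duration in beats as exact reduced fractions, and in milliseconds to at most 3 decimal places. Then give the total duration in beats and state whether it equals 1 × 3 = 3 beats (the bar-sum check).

1) 0.0ms=0b +497.238ms=3/2b
2) 497.238ms=3/2b +497.238ms=3/2b
Σ=3b of 3 (181bpm 3/4) — PASS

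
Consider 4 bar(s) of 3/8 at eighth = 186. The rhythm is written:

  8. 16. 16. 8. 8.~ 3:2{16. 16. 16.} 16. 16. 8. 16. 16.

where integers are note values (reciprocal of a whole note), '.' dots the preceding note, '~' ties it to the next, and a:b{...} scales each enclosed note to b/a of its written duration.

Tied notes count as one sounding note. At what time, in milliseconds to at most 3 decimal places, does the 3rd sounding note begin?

note 3 onset = 9/4b = 725.806ms

1. 0.0ms @ 0 + 483.871ms (3/2)
2. 483.871ms @ 3/2 + 241.935ms (3/4)
3. 725.806ms @ 9/4 + 241.935ms (3/4)
4. 967.742ms @ 3 + 483.871ms (3/2)
5. 1451.613ms @ 9/2 + 645.161ms (2)
6. 2096.774ms @ 13/2 + 161.29ms (1/2)
7. 2258.065ms @ 7 + 161.29ms (1/2)
8. 2419.355ms @ 15/2 + 241.935ms (3/4)
9. 2661.29ms @ 33/4 + 241.935ms (3/4)
10. 2903.226ms @ 9 + 483.871ms (3/2)
11. 3387.097ms @ 21/2 + 241.935ms (3/4)
12. 3629.032ms @ 45/4 + 241.935ms (3/4)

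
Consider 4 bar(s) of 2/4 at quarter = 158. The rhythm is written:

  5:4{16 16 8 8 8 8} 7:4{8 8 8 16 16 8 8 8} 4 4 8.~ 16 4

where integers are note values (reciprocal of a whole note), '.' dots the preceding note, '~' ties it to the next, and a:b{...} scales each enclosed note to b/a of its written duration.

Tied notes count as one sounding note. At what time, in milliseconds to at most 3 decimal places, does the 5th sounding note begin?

note 5 onset = 6/5b = 455.696ms

1. 0.0ms @ 0 + 75.949ms (1/5)
2. 75.949ms @ 1/5 + 75.949ms (1/5)
3. 151.899ms @ 2/5 + 151.899ms (2/5)
4. 303.797ms @ 4/5 + 151.899ms (2/5)
5. 455.696ms @ 6/5 + 151.899ms (2/5)
6. 607.595ms @ 8/5 + 151.899ms (2/5)
7. 759.494ms @ 2 + 108.499ms (2/7)
8. 867.993ms @ 16/7 + 108.499ms (2/7)
9. 976.492ms @ 18/7 + 108.499ms (2/7)
10. 1084.991ms @ 20/7 + 54.25ms (1/7)
11. 1139.241ms @ 3 + 54.25ms (1/7)
12. 1193.49ms @ 22/7 + 108.499ms (2/7)
13. 1301.989ms @ 24/7 + 108.499ms (2/7)
14. 1410.488ms @ 26/7 + 108.499ms (2/7)
15. 1518.987ms @ 4 + 379.747ms (1)
16. 1898.734ms @ 5 + 379.747ms (1)
17. 2278.481ms @ 6 + 379.747ms (1)
18. 2658.228ms @ 7 + 379.747ms (1)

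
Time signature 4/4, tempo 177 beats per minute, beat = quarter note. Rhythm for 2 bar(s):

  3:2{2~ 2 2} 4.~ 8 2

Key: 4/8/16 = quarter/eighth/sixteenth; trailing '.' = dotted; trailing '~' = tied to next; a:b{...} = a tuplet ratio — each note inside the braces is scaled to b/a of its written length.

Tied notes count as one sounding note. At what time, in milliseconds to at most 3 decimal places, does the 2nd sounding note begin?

note 2 onset = 8/3b = 903.955ms

1. 0.0ms @ 0 + 903.955ms (8/3)
2. 903.955ms @ 8/3 + 451.977ms (4/3)
3. 1355.932ms @ 4 + 677.966ms (2)
4. 2033.898ms @ 6 + 677.966ms (2)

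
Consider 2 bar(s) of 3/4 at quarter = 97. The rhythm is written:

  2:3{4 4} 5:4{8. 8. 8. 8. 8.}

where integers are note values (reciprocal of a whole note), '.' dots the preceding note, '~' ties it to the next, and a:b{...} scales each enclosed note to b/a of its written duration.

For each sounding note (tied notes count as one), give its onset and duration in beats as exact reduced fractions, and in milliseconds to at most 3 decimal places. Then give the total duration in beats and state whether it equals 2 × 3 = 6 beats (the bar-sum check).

1) 0.0ms=0b +927.835ms=3/2b
2) 927.835ms=3/2b +927.835ms=3/2b
3) 1855.67ms=3b +371.134ms=3/5b
4) 2226.804ms=18/5b +371.134ms=3/5b
5) 2597.938ms=21/5b +371.134ms=3/5b
6) 2969.072ms=24/5b +371.134ms=3/5b
7) 3340.206ms=27/5b +371.134ms=3/5b
Σ=6b of 6 (97bpm 3/4) — PASS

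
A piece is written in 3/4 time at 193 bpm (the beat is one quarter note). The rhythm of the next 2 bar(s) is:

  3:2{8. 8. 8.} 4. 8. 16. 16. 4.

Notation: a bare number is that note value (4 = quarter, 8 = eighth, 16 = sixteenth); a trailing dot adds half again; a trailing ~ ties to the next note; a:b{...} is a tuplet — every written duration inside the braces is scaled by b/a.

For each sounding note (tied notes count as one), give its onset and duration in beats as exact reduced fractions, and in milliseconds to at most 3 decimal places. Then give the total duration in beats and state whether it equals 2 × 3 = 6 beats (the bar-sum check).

1) 0.0ms=0b +155.44ms=1/2b
2) 155.44ms=1/2b +155.44ms=1/2b
3) 310.881ms=1b +155.44ms=1/2b
4) 466.321ms=3/2b +466.321ms=3/2b
5) 932.642ms=3b +233.161ms=3/4b
6) 1165.803ms=15/4b +116.58ms=3/8b
7) 1282.383ms=33/8b +116.58ms=3/8b
8) 1398.964ms=9/2b +466.321ms=3/2b
Σ=6b of 6 (193bpm 3/4) — PASS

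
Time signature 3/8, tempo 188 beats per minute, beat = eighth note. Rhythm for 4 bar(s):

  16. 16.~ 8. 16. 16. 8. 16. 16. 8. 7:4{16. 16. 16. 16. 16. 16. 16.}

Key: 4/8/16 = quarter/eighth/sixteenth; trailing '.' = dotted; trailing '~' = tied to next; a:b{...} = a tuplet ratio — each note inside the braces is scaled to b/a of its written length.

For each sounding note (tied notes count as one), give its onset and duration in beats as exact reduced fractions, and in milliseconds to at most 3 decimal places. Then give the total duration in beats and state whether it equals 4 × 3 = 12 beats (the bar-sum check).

1) 0.0ms=0b +239.362ms=3/4b
2) 239.362ms=3/4b +718.085ms=9/4b
3) 957.447ms=3b +239.362ms=3/4b
4) 1196.809ms=15/4b +239.362ms=3/4b
5) 1436.17ms=9/2b +478.723ms=3/2b
6) 1914.894ms=6b +239.362ms=3/4b
7) 2154.255ms=27/4b +239.362ms=3/4b
8) 2393.617ms=15/2b +478.723ms=3/2b
9) 2872.34ms=9b +136.778ms=3/7b
10) 3009.119ms=66/7b +136.778ms=3/7b
11) 3145.897ms=69/7b +136.778ms=3/7b
12) 3282.675ms=72/7b +136.778ms=3/7b
13) 3419.453ms=75/7b +136.778ms=3/7b
14) 3556.231ms=78/7b +136.778ms=3/7b
15) 3693.009ms=81/7b +136.778ms=3/7b
Σ=12b of 12 (188bpm 3/8) — PASS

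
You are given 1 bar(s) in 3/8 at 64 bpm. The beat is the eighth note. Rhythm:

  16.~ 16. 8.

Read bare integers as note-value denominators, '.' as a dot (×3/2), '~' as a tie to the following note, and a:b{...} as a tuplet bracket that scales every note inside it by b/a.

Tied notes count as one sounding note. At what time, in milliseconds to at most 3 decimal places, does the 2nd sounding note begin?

1. 0.0ms @ 0 + 1406.25ms (3/2)
2. 1406.25ms @ 3/2 + 1406.25ms (3/2)

note 2 onset = 3/2b = 1406.25ms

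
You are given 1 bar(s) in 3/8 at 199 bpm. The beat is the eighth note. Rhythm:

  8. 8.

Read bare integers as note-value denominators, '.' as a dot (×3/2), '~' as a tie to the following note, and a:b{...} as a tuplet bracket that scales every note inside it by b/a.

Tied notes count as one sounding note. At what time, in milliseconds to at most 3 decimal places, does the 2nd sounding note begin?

note 2 onset = 3/2b = 452.261ms

1. 0.0ms @ 0 + 452.261ms (3/2)
2. 452.261ms @ 3/2 + 452.261ms (3/2)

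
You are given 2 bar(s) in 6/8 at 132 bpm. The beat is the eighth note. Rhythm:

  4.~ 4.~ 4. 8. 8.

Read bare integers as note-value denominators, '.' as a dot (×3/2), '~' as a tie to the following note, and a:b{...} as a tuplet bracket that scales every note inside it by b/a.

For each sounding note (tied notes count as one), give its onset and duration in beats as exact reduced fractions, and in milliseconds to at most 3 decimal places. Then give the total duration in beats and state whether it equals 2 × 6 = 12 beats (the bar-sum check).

1) 0.0ms=0b +4090.909ms=9b
2) 4090.909ms=9b +681.818ms=3/2b
3) 4772.727ms=21/2b +681.818ms=3/2b
Σ=12b of 12 (132bpm 6/8) — PASS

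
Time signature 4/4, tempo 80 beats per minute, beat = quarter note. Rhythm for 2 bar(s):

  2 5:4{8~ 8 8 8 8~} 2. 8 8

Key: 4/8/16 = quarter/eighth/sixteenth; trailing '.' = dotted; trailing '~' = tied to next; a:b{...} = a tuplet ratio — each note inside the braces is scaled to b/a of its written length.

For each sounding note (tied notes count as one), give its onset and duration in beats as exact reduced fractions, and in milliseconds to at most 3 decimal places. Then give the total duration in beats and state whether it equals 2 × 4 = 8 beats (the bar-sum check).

1) 0.0ms=0b +1500.0ms=2b
2) 1500.0ms=2b +600.0ms=4/5b
3) 2100.0ms=14/5b +300.0ms=2/5b
4) 2400.0ms=16/5b +300.0ms=2/5b
5) 2700.0ms=18/5b +2550.0ms=17/5b
6) 5250.0ms=7b +375.0ms=1/2b
7) 5625.0ms=15/2b +375.0ms=1/2b
Σ=8b of 8 (80bpm 4/4) — PASS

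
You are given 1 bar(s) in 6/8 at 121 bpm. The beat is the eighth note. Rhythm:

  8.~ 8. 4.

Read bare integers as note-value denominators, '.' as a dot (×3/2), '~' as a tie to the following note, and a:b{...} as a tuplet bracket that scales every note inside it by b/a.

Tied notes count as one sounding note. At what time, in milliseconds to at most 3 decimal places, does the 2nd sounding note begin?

1. 0.0ms @ 0 + 1487.603ms (3)
2. 1487.603ms @ 3 + 1487.603ms (3)

note 2 onset = 3b = 1487.603ms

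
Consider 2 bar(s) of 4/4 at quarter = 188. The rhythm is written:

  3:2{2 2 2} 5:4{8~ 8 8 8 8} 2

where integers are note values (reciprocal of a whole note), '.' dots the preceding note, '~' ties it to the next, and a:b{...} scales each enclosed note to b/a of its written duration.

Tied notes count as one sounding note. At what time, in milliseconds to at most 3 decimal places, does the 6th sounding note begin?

note 6 onset = 26/5b = 1659.574ms

1. 0.0ms @ 0 + 425.532ms (4/3)
2. 425.532ms @ 4/3 + 425.532ms (4/3)
3. 851.064ms @ 8/3 + 425.532ms (4/3)
4. 1276.596ms @ 4 + 255.319ms (4/5)
5. 1531.915ms @ 24/5 + 127.66ms (2/5)
6. 1659.574ms @ 26/5 + 127.66ms (2/5)
7. 1787.234ms @ 28/5 + 127.66ms (2/5)
8. 1914.894ms @ 6 + 638.298ms (2)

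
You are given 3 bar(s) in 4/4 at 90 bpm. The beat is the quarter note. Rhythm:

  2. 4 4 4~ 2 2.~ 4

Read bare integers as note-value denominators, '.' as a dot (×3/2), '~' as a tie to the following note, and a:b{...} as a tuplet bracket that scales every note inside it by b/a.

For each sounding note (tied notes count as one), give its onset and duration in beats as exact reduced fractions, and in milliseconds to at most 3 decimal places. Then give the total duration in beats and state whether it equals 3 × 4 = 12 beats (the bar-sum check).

1) 0.0ms=0b +2000.0ms=3b
2) 2000.0ms=3b +666.667ms=1b
3) 2666.667ms=4b +666.667ms=1b
4) 3333.333ms=5b +2000.0ms=3b
5) 5333.333ms=8b +2666.667ms=4b
Σ=12b of 12 (90bpm 4/4) — PASS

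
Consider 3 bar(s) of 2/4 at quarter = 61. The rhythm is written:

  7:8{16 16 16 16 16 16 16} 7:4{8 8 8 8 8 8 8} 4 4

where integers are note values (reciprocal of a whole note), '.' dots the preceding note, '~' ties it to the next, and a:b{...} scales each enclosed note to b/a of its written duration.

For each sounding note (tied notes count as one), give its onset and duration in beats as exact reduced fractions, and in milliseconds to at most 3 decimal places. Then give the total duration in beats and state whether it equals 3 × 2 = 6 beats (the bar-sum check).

1) 0.0ms=0b +281.03ms=2/7b
2) 281.03ms=2/7b +281.03ms=2/7b
3) 562.061ms=4/7b +281.03ms=2/7b
4) 843.091ms=6/7b +281.03ms=2/7b
5) 1124.122ms=8/7b +281.03ms=2/7b
6) 1405.152ms=10/7b +281.03ms=2/7b
7) 1686.183ms=12/7b +281.03ms=2/7b
8) 1967.213ms=2b +281.03ms=2/7b
9) 2248.244ms=16/7b +281.03ms=2/7b
10) 2529.274ms=18/7b +281.03ms=2/7b
11) 2810.304ms=20/7b +281.03ms=2/7b
12) 3091.335ms=22/7b +281.03ms=2/7b
13) 3372.365ms=24/7b +281.03ms=2/7b
14) 3653.396ms=26/7b +281.03ms=2/7b
15) 3934.426ms=4b +983.607ms=1b
16) 4918.033ms=5b +983.607ms=1b
Σ=6b of 6 (61bpm 2/4) — PASS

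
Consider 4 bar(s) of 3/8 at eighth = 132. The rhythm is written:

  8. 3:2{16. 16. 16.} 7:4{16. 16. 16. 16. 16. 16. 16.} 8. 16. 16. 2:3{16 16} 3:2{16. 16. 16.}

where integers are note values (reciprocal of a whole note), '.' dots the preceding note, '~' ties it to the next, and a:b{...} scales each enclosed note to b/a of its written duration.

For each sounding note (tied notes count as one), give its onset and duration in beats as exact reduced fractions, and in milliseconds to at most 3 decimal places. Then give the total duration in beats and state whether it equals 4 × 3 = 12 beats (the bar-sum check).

1) 0.0ms=0b +681.818ms=3/2b
2) 681.818ms=3/2b +227.273ms=1/2b
3) 909.091ms=2b +227.273ms=1/2b
4) 1136.364ms=5/2b +227.273ms=1/2b
5) 1363.636ms=3b +194.805ms=3/7b
6) 1558.442ms=24/7b +194.805ms=3/7b
7) 1753.247ms=27/7b +194.805ms=3/7b
8) 1948.052ms=30/7b +194.805ms=3/7b
9) 2142.857ms=33/7b +194.805ms=3/7b
10) 2337.662ms=36/7b +194.805ms=3/7b
11) 2532.468ms=39/7b +194.805ms=3/7b
12) 2727.273ms=6b +681.818ms=3/2b
13) 3409.091ms=15/2b +340.909ms=3/4b
14) 3750.0ms=33/4b +340.909ms=3/4b
15) 4090.909ms=9b +340.909ms=3/4b
16) 4431.818ms=39/4b +340.909ms=3/4b
17) 4772.727ms=21/2b +227.273ms=1/2b
18) 5000.0ms=11b +227.273ms=1/2b
19) 5227.273ms=23/2b +227.273ms=1/2b
Σ=12b of 12 (132bpm 3/8) — PASS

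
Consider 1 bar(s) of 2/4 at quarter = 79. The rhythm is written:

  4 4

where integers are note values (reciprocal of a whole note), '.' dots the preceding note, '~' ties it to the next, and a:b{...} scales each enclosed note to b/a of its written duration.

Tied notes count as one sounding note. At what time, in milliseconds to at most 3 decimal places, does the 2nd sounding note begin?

note 2 onset = 1b = 759.494ms

1. 0.0ms @ 0 + 759.494ms (1)
2. 759.494ms @ 1 + 759.494ms (1)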